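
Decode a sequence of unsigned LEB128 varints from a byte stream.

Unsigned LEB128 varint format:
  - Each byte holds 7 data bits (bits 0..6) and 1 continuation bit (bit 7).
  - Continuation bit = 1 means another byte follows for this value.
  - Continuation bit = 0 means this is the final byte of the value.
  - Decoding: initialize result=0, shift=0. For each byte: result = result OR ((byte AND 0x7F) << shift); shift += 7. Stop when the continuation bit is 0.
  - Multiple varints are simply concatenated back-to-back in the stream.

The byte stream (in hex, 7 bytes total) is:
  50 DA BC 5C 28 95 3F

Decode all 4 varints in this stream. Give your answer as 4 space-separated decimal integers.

  byte[0]=0x50 cont=0 payload=0x50=80: acc |= 80<<0 -> acc=80 shift=7 [end]
Varint 1: bytes[0:1] = 50 -> value 80 (1 byte(s))
  byte[1]=0xDA cont=1 payload=0x5A=90: acc |= 90<<0 -> acc=90 shift=7
  byte[2]=0xBC cont=1 payload=0x3C=60: acc |= 60<<7 -> acc=7770 shift=14
  byte[3]=0x5C cont=0 payload=0x5C=92: acc |= 92<<14 -> acc=1515098 shift=21 [end]
Varint 2: bytes[1:4] = DA BC 5C -> value 1515098 (3 byte(s))
  byte[4]=0x28 cont=0 payload=0x28=40: acc |= 40<<0 -> acc=40 shift=7 [end]
Varint 3: bytes[4:5] = 28 -> value 40 (1 byte(s))
  byte[5]=0x95 cont=1 payload=0x15=21: acc |= 21<<0 -> acc=21 shift=7
  byte[6]=0x3F cont=0 payload=0x3F=63: acc |= 63<<7 -> acc=8085 shift=14 [end]
Varint 4: bytes[5:7] = 95 3F -> value 8085 (2 byte(s))

Answer: 80 1515098 40 8085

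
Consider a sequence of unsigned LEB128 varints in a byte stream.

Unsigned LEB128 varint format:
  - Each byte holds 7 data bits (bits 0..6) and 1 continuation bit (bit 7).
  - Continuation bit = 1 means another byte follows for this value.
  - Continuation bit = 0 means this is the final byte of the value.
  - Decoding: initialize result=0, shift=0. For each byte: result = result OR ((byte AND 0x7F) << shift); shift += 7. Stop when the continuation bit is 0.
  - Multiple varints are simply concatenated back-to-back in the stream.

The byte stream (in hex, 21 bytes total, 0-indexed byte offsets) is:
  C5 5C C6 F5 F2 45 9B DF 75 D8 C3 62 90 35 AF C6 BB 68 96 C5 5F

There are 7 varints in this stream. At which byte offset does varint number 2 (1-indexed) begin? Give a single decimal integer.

Answer: 2

Derivation:
  byte[0]=0xC5 cont=1 payload=0x45=69: acc |= 69<<0 -> acc=69 shift=7
  byte[1]=0x5C cont=0 payload=0x5C=92: acc |= 92<<7 -> acc=11845 shift=14 [end]
Varint 1: bytes[0:2] = C5 5C -> value 11845 (2 byte(s))
  byte[2]=0xC6 cont=1 payload=0x46=70: acc |= 70<<0 -> acc=70 shift=7
  byte[3]=0xF5 cont=1 payload=0x75=117: acc |= 117<<7 -> acc=15046 shift=14
  byte[4]=0xF2 cont=1 payload=0x72=114: acc |= 114<<14 -> acc=1882822 shift=21
  byte[5]=0x45 cont=0 payload=0x45=69: acc |= 69<<21 -> acc=146586310 shift=28 [end]
Varint 2: bytes[2:6] = C6 F5 F2 45 -> value 146586310 (4 byte(s))
  byte[6]=0x9B cont=1 payload=0x1B=27: acc |= 27<<0 -> acc=27 shift=7
  byte[7]=0xDF cont=1 payload=0x5F=95: acc |= 95<<7 -> acc=12187 shift=14
  byte[8]=0x75 cont=0 payload=0x75=117: acc |= 117<<14 -> acc=1929115 shift=21 [end]
Varint 3: bytes[6:9] = 9B DF 75 -> value 1929115 (3 byte(s))
  byte[9]=0xD8 cont=1 payload=0x58=88: acc |= 88<<0 -> acc=88 shift=7
  byte[10]=0xC3 cont=1 payload=0x43=67: acc |= 67<<7 -> acc=8664 shift=14
  byte[11]=0x62 cont=0 payload=0x62=98: acc |= 98<<14 -> acc=1614296 shift=21 [end]
Varint 4: bytes[9:12] = D8 C3 62 -> value 1614296 (3 byte(s))
  byte[12]=0x90 cont=1 payload=0x10=16: acc |= 16<<0 -> acc=16 shift=7
  byte[13]=0x35 cont=0 payload=0x35=53: acc |= 53<<7 -> acc=6800 shift=14 [end]
Varint 5: bytes[12:14] = 90 35 -> value 6800 (2 byte(s))
  byte[14]=0xAF cont=1 payload=0x2F=47: acc |= 47<<0 -> acc=47 shift=7
  byte[15]=0xC6 cont=1 payload=0x46=70: acc |= 70<<7 -> acc=9007 shift=14
  byte[16]=0xBB cont=1 payload=0x3B=59: acc |= 59<<14 -> acc=975663 shift=21
  byte[17]=0x68 cont=0 payload=0x68=104: acc |= 104<<21 -> acc=219079471 shift=28 [end]
Varint 6: bytes[14:18] = AF C6 BB 68 -> value 219079471 (4 byte(s))
  byte[18]=0x96 cont=1 payload=0x16=22: acc |= 22<<0 -> acc=22 shift=7
  byte[19]=0xC5 cont=1 payload=0x45=69: acc |= 69<<7 -> acc=8854 shift=14
  byte[20]=0x5F cont=0 payload=0x5F=95: acc |= 95<<14 -> acc=1565334 shift=21 [end]
Varint 7: bytes[18:21] = 96 C5 5F -> value 1565334 (3 byte(s))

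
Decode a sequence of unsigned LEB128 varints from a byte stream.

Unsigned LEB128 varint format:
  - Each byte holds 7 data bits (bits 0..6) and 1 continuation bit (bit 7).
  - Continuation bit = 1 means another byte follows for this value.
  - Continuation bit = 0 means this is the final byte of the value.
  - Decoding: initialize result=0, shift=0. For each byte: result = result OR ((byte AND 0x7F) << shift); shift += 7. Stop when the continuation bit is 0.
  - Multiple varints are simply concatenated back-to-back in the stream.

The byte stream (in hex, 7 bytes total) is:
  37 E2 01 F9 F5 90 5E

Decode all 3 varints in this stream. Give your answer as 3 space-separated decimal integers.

Answer: 55 226 197409529

Derivation:
  byte[0]=0x37 cont=0 payload=0x37=55: acc |= 55<<0 -> acc=55 shift=7 [end]
Varint 1: bytes[0:1] = 37 -> value 55 (1 byte(s))
  byte[1]=0xE2 cont=1 payload=0x62=98: acc |= 98<<0 -> acc=98 shift=7
  byte[2]=0x01 cont=0 payload=0x01=1: acc |= 1<<7 -> acc=226 shift=14 [end]
Varint 2: bytes[1:3] = E2 01 -> value 226 (2 byte(s))
  byte[3]=0xF9 cont=1 payload=0x79=121: acc |= 121<<0 -> acc=121 shift=7
  byte[4]=0xF5 cont=1 payload=0x75=117: acc |= 117<<7 -> acc=15097 shift=14
  byte[5]=0x90 cont=1 payload=0x10=16: acc |= 16<<14 -> acc=277241 shift=21
  byte[6]=0x5E cont=0 payload=0x5E=94: acc |= 94<<21 -> acc=197409529 shift=28 [end]
Varint 3: bytes[3:7] = F9 F5 90 5E -> value 197409529 (4 byte(s))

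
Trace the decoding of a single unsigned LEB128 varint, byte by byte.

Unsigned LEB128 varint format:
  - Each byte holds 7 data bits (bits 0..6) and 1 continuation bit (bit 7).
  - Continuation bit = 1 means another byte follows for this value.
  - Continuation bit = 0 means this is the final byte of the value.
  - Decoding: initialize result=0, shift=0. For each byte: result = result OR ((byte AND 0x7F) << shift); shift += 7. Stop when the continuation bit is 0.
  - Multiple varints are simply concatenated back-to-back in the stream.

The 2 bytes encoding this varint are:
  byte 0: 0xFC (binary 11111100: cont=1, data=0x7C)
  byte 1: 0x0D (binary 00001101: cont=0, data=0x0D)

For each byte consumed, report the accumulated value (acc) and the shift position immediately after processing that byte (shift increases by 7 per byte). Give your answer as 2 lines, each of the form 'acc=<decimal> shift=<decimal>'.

Answer: acc=124 shift=7
acc=1788 shift=14

Derivation:
byte 0=0xFC: payload=0x7C=124, contrib = 124<<0 = 124; acc -> 124, shift -> 7
byte 1=0x0D: payload=0x0D=13, contrib = 13<<7 = 1664; acc -> 1788, shift -> 14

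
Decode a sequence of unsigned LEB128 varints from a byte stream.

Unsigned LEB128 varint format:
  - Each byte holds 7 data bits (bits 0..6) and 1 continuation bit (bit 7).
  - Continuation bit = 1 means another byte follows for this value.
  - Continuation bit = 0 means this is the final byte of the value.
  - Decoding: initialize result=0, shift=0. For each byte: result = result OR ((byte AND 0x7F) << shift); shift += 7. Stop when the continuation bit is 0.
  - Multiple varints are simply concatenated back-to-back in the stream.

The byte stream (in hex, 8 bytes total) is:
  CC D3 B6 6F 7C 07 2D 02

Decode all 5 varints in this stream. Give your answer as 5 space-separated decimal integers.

Answer: 233679308 124 7 45 2

Derivation:
  byte[0]=0xCC cont=1 payload=0x4C=76: acc |= 76<<0 -> acc=76 shift=7
  byte[1]=0xD3 cont=1 payload=0x53=83: acc |= 83<<7 -> acc=10700 shift=14
  byte[2]=0xB6 cont=1 payload=0x36=54: acc |= 54<<14 -> acc=895436 shift=21
  byte[3]=0x6F cont=0 payload=0x6F=111: acc |= 111<<21 -> acc=233679308 shift=28 [end]
Varint 1: bytes[0:4] = CC D3 B6 6F -> value 233679308 (4 byte(s))
  byte[4]=0x7C cont=0 payload=0x7C=124: acc |= 124<<0 -> acc=124 shift=7 [end]
Varint 2: bytes[4:5] = 7C -> value 124 (1 byte(s))
  byte[5]=0x07 cont=0 payload=0x07=7: acc |= 7<<0 -> acc=7 shift=7 [end]
Varint 3: bytes[5:6] = 07 -> value 7 (1 byte(s))
  byte[6]=0x2D cont=0 payload=0x2D=45: acc |= 45<<0 -> acc=45 shift=7 [end]
Varint 4: bytes[6:7] = 2D -> value 45 (1 byte(s))
  byte[7]=0x02 cont=0 payload=0x02=2: acc |= 2<<0 -> acc=2 shift=7 [end]
Varint 5: bytes[7:8] = 02 -> value 2 (1 byte(s))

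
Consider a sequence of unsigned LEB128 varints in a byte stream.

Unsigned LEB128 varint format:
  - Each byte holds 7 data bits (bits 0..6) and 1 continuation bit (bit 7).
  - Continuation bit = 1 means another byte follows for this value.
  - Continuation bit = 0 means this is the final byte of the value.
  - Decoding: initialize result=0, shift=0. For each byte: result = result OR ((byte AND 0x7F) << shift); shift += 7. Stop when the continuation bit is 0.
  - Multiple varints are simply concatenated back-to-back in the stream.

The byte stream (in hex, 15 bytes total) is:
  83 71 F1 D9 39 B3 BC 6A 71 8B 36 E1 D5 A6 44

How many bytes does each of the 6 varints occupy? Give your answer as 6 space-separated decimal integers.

  byte[0]=0x83 cont=1 payload=0x03=3: acc |= 3<<0 -> acc=3 shift=7
  byte[1]=0x71 cont=0 payload=0x71=113: acc |= 113<<7 -> acc=14467 shift=14 [end]
Varint 1: bytes[0:2] = 83 71 -> value 14467 (2 byte(s))
  byte[2]=0xF1 cont=1 payload=0x71=113: acc |= 113<<0 -> acc=113 shift=7
  byte[3]=0xD9 cont=1 payload=0x59=89: acc |= 89<<7 -> acc=11505 shift=14
  byte[4]=0x39 cont=0 payload=0x39=57: acc |= 57<<14 -> acc=945393 shift=21 [end]
Varint 2: bytes[2:5] = F1 D9 39 -> value 945393 (3 byte(s))
  byte[5]=0xB3 cont=1 payload=0x33=51: acc |= 51<<0 -> acc=51 shift=7
  byte[6]=0xBC cont=1 payload=0x3C=60: acc |= 60<<7 -> acc=7731 shift=14
  byte[7]=0x6A cont=0 payload=0x6A=106: acc |= 106<<14 -> acc=1744435 shift=21 [end]
Varint 3: bytes[5:8] = B3 BC 6A -> value 1744435 (3 byte(s))
  byte[8]=0x71 cont=0 payload=0x71=113: acc |= 113<<0 -> acc=113 shift=7 [end]
Varint 4: bytes[8:9] = 71 -> value 113 (1 byte(s))
  byte[9]=0x8B cont=1 payload=0x0B=11: acc |= 11<<0 -> acc=11 shift=7
  byte[10]=0x36 cont=0 payload=0x36=54: acc |= 54<<7 -> acc=6923 shift=14 [end]
Varint 5: bytes[9:11] = 8B 36 -> value 6923 (2 byte(s))
  byte[11]=0xE1 cont=1 payload=0x61=97: acc |= 97<<0 -> acc=97 shift=7
  byte[12]=0xD5 cont=1 payload=0x55=85: acc |= 85<<7 -> acc=10977 shift=14
  byte[13]=0xA6 cont=1 payload=0x26=38: acc |= 38<<14 -> acc=633569 shift=21
  byte[14]=0x44 cont=0 payload=0x44=68: acc |= 68<<21 -> acc=143239905 shift=28 [end]
Varint 6: bytes[11:15] = E1 D5 A6 44 -> value 143239905 (4 byte(s))

Answer: 2 3 3 1 2 4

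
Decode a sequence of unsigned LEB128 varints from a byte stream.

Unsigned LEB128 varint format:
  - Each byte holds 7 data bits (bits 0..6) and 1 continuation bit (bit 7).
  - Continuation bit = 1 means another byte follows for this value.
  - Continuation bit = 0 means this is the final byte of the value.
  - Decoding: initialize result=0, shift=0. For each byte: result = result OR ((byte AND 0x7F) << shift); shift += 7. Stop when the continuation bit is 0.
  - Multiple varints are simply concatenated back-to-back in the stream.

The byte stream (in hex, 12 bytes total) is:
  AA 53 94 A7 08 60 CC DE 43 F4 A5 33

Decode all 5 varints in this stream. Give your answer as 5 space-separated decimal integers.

Answer: 10666 136084 96 1109836 840436

Derivation:
  byte[0]=0xAA cont=1 payload=0x2A=42: acc |= 42<<0 -> acc=42 shift=7
  byte[1]=0x53 cont=0 payload=0x53=83: acc |= 83<<7 -> acc=10666 shift=14 [end]
Varint 1: bytes[0:2] = AA 53 -> value 10666 (2 byte(s))
  byte[2]=0x94 cont=1 payload=0x14=20: acc |= 20<<0 -> acc=20 shift=7
  byte[3]=0xA7 cont=1 payload=0x27=39: acc |= 39<<7 -> acc=5012 shift=14
  byte[4]=0x08 cont=0 payload=0x08=8: acc |= 8<<14 -> acc=136084 shift=21 [end]
Varint 2: bytes[2:5] = 94 A7 08 -> value 136084 (3 byte(s))
  byte[5]=0x60 cont=0 payload=0x60=96: acc |= 96<<0 -> acc=96 shift=7 [end]
Varint 3: bytes[5:6] = 60 -> value 96 (1 byte(s))
  byte[6]=0xCC cont=1 payload=0x4C=76: acc |= 76<<0 -> acc=76 shift=7
  byte[7]=0xDE cont=1 payload=0x5E=94: acc |= 94<<7 -> acc=12108 shift=14
  byte[8]=0x43 cont=0 payload=0x43=67: acc |= 67<<14 -> acc=1109836 shift=21 [end]
Varint 4: bytes[6:9] = CC DE 43 -> value 1109836 (3 byte(s))
  byte[9]=0xF4 cont=1 payload=0x74=116: acc |= 116<<0 -> acc=116 shift=7
  byte[10]=0xA5 cont=1 payload=0x25=37: acc |= 37<<7 -> acc=4852 shift=14
  byte[11]=0x33 cont=0 payload=0x33=51: acc |= 51<<14 -> acc=840436 shift=21 [end]
Varint 5: bytes[9:12] = F4 A5 33 -> value 840436 (3 byte(s))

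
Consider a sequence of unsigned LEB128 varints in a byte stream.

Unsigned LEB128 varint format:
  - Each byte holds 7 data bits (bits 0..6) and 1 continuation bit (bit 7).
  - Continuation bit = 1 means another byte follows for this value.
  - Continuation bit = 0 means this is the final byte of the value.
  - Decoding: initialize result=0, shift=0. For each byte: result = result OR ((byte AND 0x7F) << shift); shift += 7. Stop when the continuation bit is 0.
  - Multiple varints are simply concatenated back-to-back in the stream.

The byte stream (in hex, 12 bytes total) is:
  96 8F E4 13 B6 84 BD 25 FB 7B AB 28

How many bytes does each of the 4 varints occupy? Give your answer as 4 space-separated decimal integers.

  byte[0]=0x96 cont=1 payload=0x16=22: acc |= 22<<0 -> acc=22 shift=7
  byte[1]=0x8F cont=1 payload=0x0F=15: acc |= 15<<7 -> acc=1942 shift=14
  byte[2]=0xE4 cont=1 payload=0x64=100: acc |= 100<<14 -> acc=1640342 shift=21
  byte[3]=0x13 cont=0 payload=0x13=19: acc |= 19<<21 -> acc=41486230 shift=28 [end]
Varint 1: bytes[0:4] = 96 8F E4 13 -> value 41486230 (4 byte(s))
  byte[4]=0xB6 cont=1 payload=0x36=54: acc |= 54<<0 -> acc=54 shift=7
  byte[5]=0x84 cont=1 payload=0x04=4: acc |= 4<<7 -> acc=566 shift=14
  byte[6]=0xBD cont=1 payload=0x3D=61: acc |= 61<<14 -> acc=999990 shift=21
  byte[7]=0x25 cont=0 payload=0x25=37: acc |= 37<<21 -> acc=78594614 shift=28 [end]
Varint 2: bytes[4:8] = B6 84 BD 25 -> value 78594614 (4 byte(s))
  byte[8]=0xFB cont=1 payload=0x7B=123: acc |= 123<<0 -> acc=123 shift=7
  byte[9]=0x7B cont=0 payload=0x7B=123: acc |= 123<<7 -> acc=15867 shift=14 [end]
Varint 3: bytes[8:10] = FB 7B -> value 15867 (2 byte(s))
  byte[10]=0xAB cont=1 payload=0x2B=43: acc |= 43<<0 -> acc=43 shift=7
  byte[11]=0x28 cont=0 payload=0x28=40: acc |= 40<<7 -> acc=5163 shift=14 [end]
Varint 4: bytes[10:12] = AB 28 -> value 5163 (2 byte(s))

Answer: 4 4 2 2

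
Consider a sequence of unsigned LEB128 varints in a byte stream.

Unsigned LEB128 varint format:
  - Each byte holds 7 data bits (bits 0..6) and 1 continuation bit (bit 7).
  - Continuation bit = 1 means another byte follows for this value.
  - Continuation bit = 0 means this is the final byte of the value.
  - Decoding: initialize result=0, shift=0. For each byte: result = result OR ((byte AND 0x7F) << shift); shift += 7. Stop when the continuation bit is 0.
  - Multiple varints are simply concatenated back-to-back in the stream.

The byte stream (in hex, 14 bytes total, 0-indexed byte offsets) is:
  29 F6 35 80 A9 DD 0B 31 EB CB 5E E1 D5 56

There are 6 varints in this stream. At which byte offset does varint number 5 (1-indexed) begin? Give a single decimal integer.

Answer: 8

Derivation:
  byte[0]=0x29 cont=0 payload=0x29=41: acc |= 41<<0 -> acc=41 shift=7 [end]
Varint 1: bytes[0:1] = 29 -> value 41 (1 byte(s))
  byte[1]=0xF6 cont=1 payload=0x76=118: acc |= 118<<0 -> acc=118 shift=7
  byte[2]=0x35 cont=0 payload=0x35=53: acc |= 53<<7 -> acc=6902 shift=14 [end]
Varint 2: bytes[1:3] = F6 35 -> value 6902 (2 byte(s))
  byte[3]=0x80 cont=1 payload=0x00=0: acc |= 0<<0 -> acc=0 shift=7
  byte[4]=0xA9 cont=1 payload=0x29=41: acc |= 41<<7 -> acc=5248 shift=14
  byte[5]=0xDD cont=1 payload=0x5D=93: acc |= 93<<14 -> acc=1528960 shift=21
  byte[6]=0x0B cont=0 payload=0x0B=11: acc |= 11<<21 -> acc=24597632 shift=28 [end]
Varint 3: bytes[3:7] = 80 A9 DD 0B -> value 24597632 (4 byte(s))
  byte[7]=0x31 cont=0 payload=0x31=49: acc |= 49<<0 -> acc=49 shift=7 [end]
Varint 4: bytes[7:8] = 31 -> value 49 (1 byte(s))
  byte[8]=0xEB cont=1 payload=0x6B=107: acc |= 107<<0 -> acc=107 shift=7
  byte[9]=0xCB cont=1 payload=0x4B=75: acc |= 75<<7 -> acc=9707 shift=14
  byte[10]=0x5E cont=0 payload=0x5E=94: acc |= 94<<14 -> acc=1549803 shift=21 [end]
Varint 5: bytes[8:11] = EB CB 5E -> value 1549803 (3 byte(s))
  byte[11]=0xE1 cont=1 payload=0x61=97: acc |= 97<<0 -> acc=97 shift=7
  byte[12]=0xD5 cont=1 payload=0x55=85: acc |= 85<<7 -> acc=10977 shift=14
  byte[13]=0x56 cont=0 payload=0x56=86: acc |= 86<<14 -> acc=1420001 shift=21 [end]
Varint 6: bytes[11:14] = E1 D5 56 -> value 1420001 (3 byte(s))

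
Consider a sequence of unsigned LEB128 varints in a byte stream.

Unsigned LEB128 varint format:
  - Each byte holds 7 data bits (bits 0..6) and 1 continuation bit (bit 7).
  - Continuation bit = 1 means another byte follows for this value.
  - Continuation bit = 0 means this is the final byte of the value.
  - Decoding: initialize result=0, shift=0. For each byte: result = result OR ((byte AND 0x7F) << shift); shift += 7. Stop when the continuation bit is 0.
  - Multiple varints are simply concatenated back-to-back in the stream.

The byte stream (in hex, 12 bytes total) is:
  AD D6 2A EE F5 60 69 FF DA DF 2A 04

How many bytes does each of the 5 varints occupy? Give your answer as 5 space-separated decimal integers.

Answer: 3 3 1 4 1

Derivation:
  byte[0]=0xAD cont=1 payload=0x2D=45: acc |= 45<<0 -> acc=45 shift=7
  byte[1]=0xD6 cont=1 payload=0x56=86: acc |= 86<<7 -> acc=11053 shift=14
  byte[2]=0x2A cont=0 payload=0x2A=42: acc |= 42<<14 -> acc=699181 shift=21 [end]
Varint 1: bytes[0:3] = AD D6 2A -> value 699181 (3 byte(s))
  byte[3]=0xEE cont=1 payload=0x6E=110: acc |= 110<<0 -> acc=110 shift=7
  byte[4]=0xF5 cont=1 payload=0x75=117: acc |= 117<<7 -> acc=15086 shift=14
  byte[5]=0x60 cont=0 payload=0x60=96: acc |= 96<<14 -> acc=1587950 shift=21 [end]
Varint 2: bytes[3:6] = EE F5 60 -> value 1587950 (3 byte(s))
  byte[6]=0x69 cont=0 payload=0x69=105: acc |= 105<<0 -> acc=105 shift=7 [end]
Varint 3: bytes[6:7] = 69 -> value 105 (1 byte(s))
  byte[7]=0xFF cont=1 payload=0x7F=127: acc |= 127<<0 -> acc=127 shift=7
  byte[8]=0xDA cont=1 payload=0x5A=90: acc |= 90<<7 -> acc=11647 shift=14
  byte[9]=0xDF cont=1 payload=0x5F=95: acc |= 95<<14 -> acc=1568127 shift=21
  byte[10]=0x2A cont=0 payload=0x2A=42: acc |= 42<<21 -> acc=89648511 shift=28 [end]
Varint 4: bytes[7:11] = FF DA DF 2A -> value 89648511 (4 byte(s))
  byte[11]=0x04 cont=0 payload=0x04=4: acc |= 4<<0 -> acc=4 shift=7 [end]
Varint 5: bytes[11:12] = 04 -> value 4 (1 byte(s))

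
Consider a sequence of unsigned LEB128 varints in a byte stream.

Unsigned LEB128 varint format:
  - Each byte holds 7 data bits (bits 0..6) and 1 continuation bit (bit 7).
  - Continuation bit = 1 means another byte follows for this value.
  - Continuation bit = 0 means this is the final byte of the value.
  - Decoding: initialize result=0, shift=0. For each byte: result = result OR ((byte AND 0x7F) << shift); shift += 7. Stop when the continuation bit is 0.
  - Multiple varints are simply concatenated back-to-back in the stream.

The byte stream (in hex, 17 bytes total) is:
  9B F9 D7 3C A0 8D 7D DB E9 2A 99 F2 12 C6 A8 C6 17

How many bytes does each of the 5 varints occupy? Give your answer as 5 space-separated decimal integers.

Answer: 4 3 3 3 4

Derivation:
  byte[0]=0x9B cont=1 payload=0x1B=27: acc |= 27<<0 -> acc=27 shift=7
  byte[1]=0xF9 cont=1 payload=0x79=121: acc |= 121<<7 -> acc=15515 shift=14
  byte[2]=0xD7 cont=1 payload=0x57=87: acc |= 87<<14 -> acc=1440923 shift=21
  byte[3]=0x3C cont=0 payload=0x3C=60: acc |= 60<<21 -> acc=127270043 shift=28 [end]
Varint 1: bytes[0:4] = 9B F9 D7 3C -> value 127270043 (4 byte(s))
  byte[4]=0xA0 cont=1 payload=0x20=32: acc |= 32<<0 -> acc=32 shift=7
  byte[5]=0x8D cont=1 payload=0x0D=13: acc |= 13<<7 -> acc=1696 shift=14
  byte[6]=0x7D cont=0 payload=0x7D=125: acc |= 125<<14 -> acc=2049696 shift=21 [end]
Varint 2: bytes[4:7] = A0 8D 7D -> value 2049696 (3 byte(s))
  byte[7]=0xDB cont=1 payload=0x5B=91: acc |= 91<<0 -> acc=91 shift=7
  byte[8]=0xE9 cont=1 payload=0x69=105: acc |= 105<<7 -> acc=13531 shift=14
  byte[9]=0x2A cont=0 payload=0x2A=42: acc |= 42<<14 -> acc=701659 shift=21 [end]
Varint 3: bytes[7:10] = DB E9 2A -> value 701659 (3 byte(s))
  byte[10]=0x99 cont=1 payload=0x19=25: acc |= 25<<0 -> acc=25 shift=7
  byte[11]=0xF2 cont=1 payload=0x72=114: acc |= 114<<7 -> acc=14617 shift=14
  byte[12]=0x12 cont=0 payload=0x12=18: acc |= 18<<14 -> acc=309529 shift=21 [end]
Varint 4: bytes[10:13] = 99 F2 12 -> value 309529 (3 byte(s))
  byte[13]=0xC6 cont=1 payload=0x46=70: acc |= 70<<0 -> acc=70 shift=7
  byte[14]=0xA8 cont=1 payload=0x28=40: acc |= 40<<7 -> acc=5190 shift=14
  byte[15]=0xC6 cont=1 payload=0x46=70: acc |= 70<<14 -> acc=1152070 shift=21
  byte[16]=0x17 cont=0 payload=0x17=23: acc |= 23<<21 -> acc=49386566 shift=28 [end]
Varint 5: bytes[13:17] = C6 A8 C6 17 -> value 49386566 (4 byte(s))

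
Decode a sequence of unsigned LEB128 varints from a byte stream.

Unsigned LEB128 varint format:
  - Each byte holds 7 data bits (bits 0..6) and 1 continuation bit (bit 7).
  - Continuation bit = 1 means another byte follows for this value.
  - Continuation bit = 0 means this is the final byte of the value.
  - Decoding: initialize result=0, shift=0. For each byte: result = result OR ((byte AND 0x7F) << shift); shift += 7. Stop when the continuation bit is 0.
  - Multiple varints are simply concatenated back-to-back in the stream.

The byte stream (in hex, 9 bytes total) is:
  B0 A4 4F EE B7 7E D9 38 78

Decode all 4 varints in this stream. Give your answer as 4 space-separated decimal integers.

  byte[0]=0xB0 cont=1 payload=0x30=48: acc |= 48<<0 -> acc=48 shift=7
  byte[1]=0xA4 cont=1 payload=0x24=36: acc |= 36<<7 -> acc=4656 shift=14
  byte[2]=0x4F cont=0 payload=0x4F=79: acc |= 79<<14 -> acc=1298992 shift=21 [end]
Varint 1: bytes[0:3] = B0 A4 4F -> value 1298992 (3 byte(s))
  byte[3]=0xEE cont=1 payload=0x6E=110: acc |= 110<<0 -> acc=110 shift=7
  byte[4]=0xB7 cont=1 payload=0x37=55: acc |= 55<<7 -> acc=7150 shift=14
  byte[5]=0x7E cont=0 payload=0x7E=126: acc |= 126<<14 -> acc=2071534 shift=21 [end]
Varint 2: bytes[3:6] = EE B7 7E -> value 2071534 (3 byte(s))
  byte[6]=0xD9 cont=1 payload=0x59=89: acc |= 89<<0 -> acc=89 shift=7
  byte[7]=0x38 cont=0 payload=0x38=56: acc |= 56<<7 -> acc=7257 shift=14 [end]
Varint 3: bytes[6:8] = D9 38 -> value 7257 (2 byte(s))
  byte[8]=0x78 cont=0 payload=0x78=120: acc |= 120<<0 -> acc=120 shift=7 [end]
Varint 4: bytes[8:9] = 78 -> value 120 (1 byte(s))

Answer: 1298992 2071534 7257 120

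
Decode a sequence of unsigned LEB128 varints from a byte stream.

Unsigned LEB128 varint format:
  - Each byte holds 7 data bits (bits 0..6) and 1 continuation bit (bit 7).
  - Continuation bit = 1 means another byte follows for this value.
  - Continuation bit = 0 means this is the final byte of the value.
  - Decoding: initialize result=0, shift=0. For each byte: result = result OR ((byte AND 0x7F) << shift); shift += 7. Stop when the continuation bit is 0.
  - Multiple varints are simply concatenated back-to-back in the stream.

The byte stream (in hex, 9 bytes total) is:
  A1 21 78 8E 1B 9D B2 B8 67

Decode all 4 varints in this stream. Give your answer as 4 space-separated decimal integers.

  byte[0]=0xA1 cont=1 payload=0x21=33: acc |= 33<<0 -> acc=33 shift=7
  byte[1]=0x21 cont=0 payload=0x21=33: acc |= 33<<7 -> acc=4257 shift=14 [end]
Varint 1: bytes[0:2] = A1 21 -> value 4257 (2 byte(s))
  byte[2]=0x78 cont=0 payload=0x78=120: acc |= 120<<0 -> acc=120 shift=7 [end]
Varint 2: bytes[2:3] = 78 -> value 120 (1 byte(s))
  byte[3]=0x8E cont=1 payload=0x0E=14: acc |= 14<<0 -> acc=14 shift=7
  byte[4]=0x1B cont=0 payload=0x1B=27: acc |= 27<<7 -> acc=3470 shift=14 [end]
Varint 3: bytes[3:5] = 8E 1B -> value 3470 (2 byte(s))
  byte[5]=0x9D cont=1 payload=0x1D=29: acc |= 29<<0 -> acc=29 shift=7
  byte[6]=0xB2 cont=1 payload=0x32=50: acc |= 50<<7 -> acc=6429 shift=14
  byte[7]=0xB8 cont=1 payload=0x38=56: acc |= 56<<14 -> acc=923933 shift=21
  byte[8]=0x67 cont=0 payload=0x67=103: acc |= 103<<21 -> acc=216930589 shift=28 [end]
Varint 4: bytes[5:9] = 9D B2 B8 67 -> value 216930589 (4 byte(s))

Answer: 4257 120 3470 216930589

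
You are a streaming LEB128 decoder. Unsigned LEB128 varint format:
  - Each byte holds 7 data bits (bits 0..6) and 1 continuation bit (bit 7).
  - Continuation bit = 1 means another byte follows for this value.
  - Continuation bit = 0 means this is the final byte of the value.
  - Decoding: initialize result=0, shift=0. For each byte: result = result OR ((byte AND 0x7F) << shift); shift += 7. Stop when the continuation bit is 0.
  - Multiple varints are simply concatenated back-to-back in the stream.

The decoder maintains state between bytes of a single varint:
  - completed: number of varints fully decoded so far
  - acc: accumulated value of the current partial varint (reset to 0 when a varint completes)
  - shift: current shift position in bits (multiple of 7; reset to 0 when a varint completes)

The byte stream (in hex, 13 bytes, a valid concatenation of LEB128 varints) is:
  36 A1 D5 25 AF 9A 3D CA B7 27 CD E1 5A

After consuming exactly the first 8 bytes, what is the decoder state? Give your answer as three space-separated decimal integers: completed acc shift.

Answer: 3 74 7

Derivation:
byte[0]=0x36 cont=0 payload=0x36: varint #1 complete (value=54); reset -> completed=1 acc=0 shift=0
byte[1]=0xA1 cont=1 payload=0x21: acc |= 33<<0 -> completed=1 acc=33 shift=7
byte[2]=0xD5 cont=1 payload=0x55: acc |= 85<<7 -> completed=1 acc=10913 shift=14
byte[3]=0x25 cont=0 payload=0x25: varint #2 complete (value=617121); reset -> completed=2 acc=0 shift=0
byte[4]=0xAF cont=1 payload=0x2F: acc |= 47<<0 -> completed=2 acc=47 shift=7
byte[5]=0x9A cont=1 payload=0x1A: acc |= 26<<7 -> completed=2 acc=3375 shift=14
byte[6]=0x3D cont=0 payload=0x3D: varint #3 complete (value=1002799); reset -> completed=3 acc=0 shift=0
byte[7]=0xCA cont=1 payload=0x4A: acc |= 74<<0 -> completed=3 acc=74 shift=7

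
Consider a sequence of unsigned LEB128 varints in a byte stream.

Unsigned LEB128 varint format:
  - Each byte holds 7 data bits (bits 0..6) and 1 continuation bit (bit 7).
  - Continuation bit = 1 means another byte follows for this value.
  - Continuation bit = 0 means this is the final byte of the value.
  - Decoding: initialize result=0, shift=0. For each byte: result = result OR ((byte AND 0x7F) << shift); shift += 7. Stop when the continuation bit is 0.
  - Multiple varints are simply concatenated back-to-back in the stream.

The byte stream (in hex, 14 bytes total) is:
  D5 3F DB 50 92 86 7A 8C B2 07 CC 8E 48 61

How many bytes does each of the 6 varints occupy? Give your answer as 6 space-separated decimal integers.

  byte[0]=0xD5 cont=1 payload=0x55=85: acc |= 85<<0 -> acc=85 shift=7
  byte[1]=0x3F cont=0 payload=0x3F=63: acc |= 63<<7 -> acc=8149 shift=14 [end]
Varint 1: bytes[0:2] = D5 3F -> value 8149 (2 byte(s))
  byte[2]=0xDB cont=1 payload=0x5B=91: acc |= 91<<0 -> acc=91 shift=7
  byte[3]=0x50 cont=0 payload=0x50=80: acc |= 80<<7 -> acc=10331 shift=14 [end]
Varint 2: bytes[2:4] = DB 50 -> value 10331 (2 byte(s))
  byte[4]=0x92 cont=1 payload=0x12=18: acc |= 18<<0 -> acc=18 shift=7
  byte[5]=0x86 cont=1 payload=0x06=6: acc |= 6<<7 -> acc=786 shift=14
  byte[6]=0x7A cont=0 payload=0x7A=122: acc |= 122<<14 -> acc=1999634 shift=21 [end]
Varint 3: bytes[4:7] = 92 86 7A -> value 1999634 (3 byte(s))
  byte[7]=0x8C cont=1 payload=0x0C=12: acc |= 12<<0 -> acc=12 shift=7
  byte[8]=0xB2 cont=1 payload=0x32=50: acc |= 50<<7 -> acc=6412 shift=14
  byte[9]=0x07 cont=0 payload=0x07=7: acc |= 7<<14 -> acc=121100 shift=21 [end]
Varint 4: bytes[7:10] = 8C B2 07 -> value 121100 (3 byte(s))
  byte[10]=0xCC cont=1 payload=0x4C=76: acc |= 76<<0 -> acc=76 shift=7
  byte[11]=0x8E cont=1 payload=0x0E=14: acc |= 14<<7 -> acc=1868 shift=14
  byte[12]=0x48 cont=0 payload=0x48=72: acc |= 72<<14 -> acc=1181516 shift=21 [end]
Varint 5: bytes[10:13] = CC 8E 48 -> value 1181516 (3 byte(s))
  byte[13]=0x61 cont=0 payload=0x61=97: acc |= 97<<0 -> acc=97 shift=7 [end]
Varint 6: bytes[13:14] = 61 -> value 97 (1 byte(s))

Answer: 2 2 3 3 3 1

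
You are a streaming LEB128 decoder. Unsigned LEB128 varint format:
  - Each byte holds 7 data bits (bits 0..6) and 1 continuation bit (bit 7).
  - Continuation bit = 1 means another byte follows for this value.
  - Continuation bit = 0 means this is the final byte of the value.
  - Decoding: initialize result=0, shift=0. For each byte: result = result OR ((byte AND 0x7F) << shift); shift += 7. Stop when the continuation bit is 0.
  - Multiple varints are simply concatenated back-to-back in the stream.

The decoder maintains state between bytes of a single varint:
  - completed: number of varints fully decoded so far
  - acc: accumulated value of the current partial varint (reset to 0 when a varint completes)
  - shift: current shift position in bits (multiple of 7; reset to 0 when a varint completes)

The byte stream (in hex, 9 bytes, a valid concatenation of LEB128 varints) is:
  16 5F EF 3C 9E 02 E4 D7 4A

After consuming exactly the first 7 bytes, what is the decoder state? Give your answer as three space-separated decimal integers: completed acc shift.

byte[0]=0x16 cont=0 payload=0x16: varint #1 complete (value=22); reset -> completed=1 acc=0 shift=0
byte[1]=0x5F cont=0 payload=0x5F: varint #2 complete (value=95); reset -> completed=2 acc=0 shift=0
byte[2]=0xEF cont=1 payload=0x6F: acc |= 111<<0 -> completed=2 acc=111 shift=7
byte[3]=0x3C cont=0 payload=0x3C: varint #3 complete (value=7791); reset -> completed=3 acc=0 shift=0
byte[4]=0x9E cont=1 payload=0x1E: acc |= 30<<0 -> completed=3 acc=30 shift=7
byte[5]=0x02 cont=0 payload=0x02: varint #4 complete (value=286); reset -> completed=4 acc=0 shift=0
byte[6]=0xE4 cont=1 payload=0x64: acc |= 100<<0 -> completed=4 acc=100 shift=7

Answer: 4 100 7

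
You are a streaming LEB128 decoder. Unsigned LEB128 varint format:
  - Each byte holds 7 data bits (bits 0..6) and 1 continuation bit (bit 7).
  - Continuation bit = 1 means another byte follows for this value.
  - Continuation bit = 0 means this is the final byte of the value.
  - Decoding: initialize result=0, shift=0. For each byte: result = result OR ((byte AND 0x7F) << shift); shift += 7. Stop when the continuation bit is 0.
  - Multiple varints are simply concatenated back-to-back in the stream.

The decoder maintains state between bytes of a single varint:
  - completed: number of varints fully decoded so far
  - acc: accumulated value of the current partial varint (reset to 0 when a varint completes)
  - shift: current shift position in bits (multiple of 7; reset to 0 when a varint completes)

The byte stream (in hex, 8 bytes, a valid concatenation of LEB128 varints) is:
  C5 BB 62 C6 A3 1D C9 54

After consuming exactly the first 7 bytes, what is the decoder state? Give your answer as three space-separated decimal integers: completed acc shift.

Answer: 2 73 7

Derivation:
byte[0]=0xC5 cont=1 payload=0x45: acc |= 69<<0 -> completed=0 acc=69 shift=7
byte[1]=0xBB cont=1 payload=0x3B: acc |= 59<<7 -> completed=0 acc=7621 shift=14
byte[2]=0x62 cont=0 payload=0x62: varint #1 complete (value=1613253); reset -> completed=1 acc=0 shift=0
byte[3]=0xC6 cont=1 payload=0x46: acc |= 70<<0 -> completed=1 acc=70 shift=7
byte[4]=0xA3 cont=1 payload=0x23: acc |= 35<<7 -> completed=1 acc=4550 shift=14
byte[5]=0x1D cont=0 payload=0x1D: varint #2 complete (value=479686); reset -> completed=2 acc=0 shift=0
byte[6]=0xC9 cont=1 payload=0x49: acc |= 73<<0 -> completed=2 acc=73 shift=7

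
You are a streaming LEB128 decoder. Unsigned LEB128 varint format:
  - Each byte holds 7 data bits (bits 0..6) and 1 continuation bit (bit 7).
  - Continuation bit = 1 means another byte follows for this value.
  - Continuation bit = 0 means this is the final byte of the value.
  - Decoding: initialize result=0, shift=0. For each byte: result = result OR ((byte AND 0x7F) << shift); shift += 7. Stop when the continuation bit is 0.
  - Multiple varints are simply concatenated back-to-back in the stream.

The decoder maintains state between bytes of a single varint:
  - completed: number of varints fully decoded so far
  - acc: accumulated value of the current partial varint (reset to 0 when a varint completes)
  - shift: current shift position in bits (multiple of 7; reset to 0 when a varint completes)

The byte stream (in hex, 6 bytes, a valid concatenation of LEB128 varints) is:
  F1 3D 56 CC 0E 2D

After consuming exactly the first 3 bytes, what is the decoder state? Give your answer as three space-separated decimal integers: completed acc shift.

byte[0]=0xF1 cont=1 payload=0x71: acc |= 113<<0 -> completed=0 acc=113 shift=7
byte[1]=0x3D cont=0 payload=0x3D: varint #1 complete (value=7921); reset -> completed=1 acc=0 shift=0
byte[2]=0x56 cont=0 payload=0x56: varint #2 complete (value=86); reset -> completed=2 acc=0 shift=0

Answer: 2 0 0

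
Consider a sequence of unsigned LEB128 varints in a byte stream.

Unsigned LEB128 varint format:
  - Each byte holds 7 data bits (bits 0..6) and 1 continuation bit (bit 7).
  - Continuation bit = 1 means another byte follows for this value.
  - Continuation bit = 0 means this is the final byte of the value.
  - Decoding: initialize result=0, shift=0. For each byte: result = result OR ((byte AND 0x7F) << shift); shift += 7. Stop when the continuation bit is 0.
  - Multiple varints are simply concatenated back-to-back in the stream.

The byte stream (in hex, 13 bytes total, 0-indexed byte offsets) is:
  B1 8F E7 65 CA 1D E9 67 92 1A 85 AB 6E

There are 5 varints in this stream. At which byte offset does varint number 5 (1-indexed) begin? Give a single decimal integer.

  byte[0]=0xB1 cont=1 payload=0x31=49: acc |= 49<<0 -> acc=49 shift=7
  byte[1]=0x8F cont=1 payload=0x0F=15: acc |= 15<<7 -> acc=1969 shift=14
  byte[2]=0xE7 cont=1 payload=0x67=103: acc |= 103<<14 -> acc=1689521 shift=21
  byte[3]=0x65 cont=0 payload=0x65=101: acc |= 101<<21 -> acc=213501873 shift=28 [end]
Varint 1: bytes[0:4] = B1 8F E7 65 -> value 213501873 (4 byte(s))
  byte[4]=0xCA cont=1 payload=0x4A=74: acc |= 74<<0 -> acc=74 shift=7
  byte[5]=0x1D cont=0 payload=0x1D=29: acc |= 29<<7 -> acc=3786 shift=14 [end]
Varint 2: bytes[4:6] = CA 1D -> value 3786 (2 byte(s))
  byte[6]=0xE9 cont=1 payload=0x69=105: acc |= 105<<0 -> acc=105 shift=7
  byte[7]=0x67 cont=0 payload=0x67=103: acc |= 103<<7 -> acc=13289 shift=14 [end]
Varint 3: bytes[6:8] = E9 67 -> value 13289 (2 byte(s))
  byte[8]=0x92 cont=1 payload=0x12=18: acc |= 18<<0 -> acc=18 shift=7
  byte[9]=0x1A cont=0 payload=0x1A=26: acc |= 26<<7 -> acc=3346 shift=14 [end]
Varint 4: bytes[8:10] = 92 1A -> value 3346 (2 byte(s))
  byte[10]=0x85 cont=1 payload=0x05=5: acc |= 5<<0 -> acc=5 shift=7
  byte[11]=0xAB cont=1 payload=0x2B=43: acc |= 43<<7 -> acc=5509 shift=14
  byte[12]=0x6E cont=0 payload=0x6E=110: acc |= 110<<14 -> acc=1807749 shift=21 [end]
Varint 5: bytes[10:13] = 85 AB 6E -> value 1807749 (3 byte(s))

Answer: 10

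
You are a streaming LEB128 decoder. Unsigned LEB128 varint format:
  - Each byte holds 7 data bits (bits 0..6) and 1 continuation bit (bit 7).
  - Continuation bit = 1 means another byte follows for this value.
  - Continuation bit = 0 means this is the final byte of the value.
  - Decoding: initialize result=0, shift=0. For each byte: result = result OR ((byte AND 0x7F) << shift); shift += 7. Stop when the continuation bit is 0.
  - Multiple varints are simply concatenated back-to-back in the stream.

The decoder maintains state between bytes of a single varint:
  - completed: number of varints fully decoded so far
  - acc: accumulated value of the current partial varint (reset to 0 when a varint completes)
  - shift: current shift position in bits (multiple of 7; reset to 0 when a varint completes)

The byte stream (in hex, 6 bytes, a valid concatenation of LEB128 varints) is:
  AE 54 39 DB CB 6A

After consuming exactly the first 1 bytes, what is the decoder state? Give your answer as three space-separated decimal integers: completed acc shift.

Answer: 0 46 7

Derivation:
byte[0]=0xAE cont=1 payload=0x2E: acc |= 46<<0 -> completed=0 acc=46 shift=7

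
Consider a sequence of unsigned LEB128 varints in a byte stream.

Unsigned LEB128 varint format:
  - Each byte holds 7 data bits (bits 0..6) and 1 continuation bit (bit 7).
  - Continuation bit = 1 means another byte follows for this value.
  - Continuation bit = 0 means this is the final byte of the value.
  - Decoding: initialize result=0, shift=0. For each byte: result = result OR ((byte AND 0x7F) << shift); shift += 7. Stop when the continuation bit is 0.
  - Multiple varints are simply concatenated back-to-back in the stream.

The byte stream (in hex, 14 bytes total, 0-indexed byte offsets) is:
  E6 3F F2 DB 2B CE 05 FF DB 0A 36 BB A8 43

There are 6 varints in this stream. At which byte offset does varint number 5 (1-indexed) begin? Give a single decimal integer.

  byte[0]=0xE6 cont=1 payload=0x66=102: acc |= 102<<0 -> acc=102 shift=7
  byte[1]=0x3F cont=0 payload=0x3F=63: acc |= 63<<7 -> acc=8166 shift=14 [end]
Varint 1: bytes[0:2] = E6 3F -> value 8166 (2 byte(s))
  byte[2]=0xF2 cont=1 payload=0x72=114: acc |= 114<<0 -> acc=114 shift=7
  byte[3]=0xDB cont=1 payload=0x5B=91: acc |= 91<<7 -> acc=11762 shift=14
  byte[4]=0x2B cont=0 payload=0x2B=43: acc |= 43<<14 -> acc=716274 shift=21 [end]
Varint 2: bytes[2:5] = F2 DB 2B -> value 716274 (3 byte(s))
  byte[5]=0xCE cont=1 payload=0x4E=78: acc |= 78<<0 -> acc=78 shift=7
  byte[6]=0x05 cont=0 payload=0x05=5: acc |= 5<<7 -> acc=718 shift=14 [end]
Varint 3: bytes[5:7] = CE 05 -> value 718 (2 byte(s))
  byte[7]=0xFF cont=1 payload=0x7F=127: acc |= 127<<0 -> acc=127 shift=7
  byte[8]=0xDB cont=1 payload=0x5B=91: acc |= 91<<7 -> acc=11775 shift=14
  byte[9]=0x0A cont=0 payload=0x0A=10: acc |= 10<<14 -> acc=175615 shift=21 [end]
Varint 4: bytes[7:10] = FF DB 0A -> value 175615 (3 byte(s))
  byte[10]=0x36 cont=0 payload=0x36=54: acc |= 54<<0 -> acc=54 shift=7 [end]
Varint 5: bytes[10:11] = 36 -> value 54 (1 byte(s))
  byte[11]=0xBB cont=1 payload=0x3B=59: acc |= 59<<0 -> acc=59 shift=7
  byte[12]=0xA8 cont=1 payload=0x28=40: acc |= 40<<7 -> acc=5179 shift=14
  byte[13]=0x43 cont=0 payload=0x43=67: acc |= 67<<14 -> acc=1102907 shift=21 [end]
Varint 6: bytes[11:14] = BB A8 43 -> value 1102907 (3 byte(s))

Answer: 10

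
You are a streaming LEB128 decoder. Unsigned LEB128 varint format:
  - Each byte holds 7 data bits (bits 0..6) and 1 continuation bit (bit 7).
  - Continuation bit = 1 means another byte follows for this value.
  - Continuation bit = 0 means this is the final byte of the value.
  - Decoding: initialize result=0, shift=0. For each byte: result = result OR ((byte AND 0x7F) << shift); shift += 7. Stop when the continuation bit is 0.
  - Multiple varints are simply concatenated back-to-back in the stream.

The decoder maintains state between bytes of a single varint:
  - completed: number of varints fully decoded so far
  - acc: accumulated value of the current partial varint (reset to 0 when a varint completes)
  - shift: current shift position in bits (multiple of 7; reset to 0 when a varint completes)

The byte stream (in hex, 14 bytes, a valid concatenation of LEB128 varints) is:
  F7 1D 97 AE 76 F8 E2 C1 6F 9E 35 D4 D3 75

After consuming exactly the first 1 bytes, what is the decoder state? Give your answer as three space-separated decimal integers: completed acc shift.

Answer: 0 119 7

Derivation:
byte[0]=0xF7 cont=1 payload=0x77: acc |= 119<<0 -> completed=0 acc=119 shift=7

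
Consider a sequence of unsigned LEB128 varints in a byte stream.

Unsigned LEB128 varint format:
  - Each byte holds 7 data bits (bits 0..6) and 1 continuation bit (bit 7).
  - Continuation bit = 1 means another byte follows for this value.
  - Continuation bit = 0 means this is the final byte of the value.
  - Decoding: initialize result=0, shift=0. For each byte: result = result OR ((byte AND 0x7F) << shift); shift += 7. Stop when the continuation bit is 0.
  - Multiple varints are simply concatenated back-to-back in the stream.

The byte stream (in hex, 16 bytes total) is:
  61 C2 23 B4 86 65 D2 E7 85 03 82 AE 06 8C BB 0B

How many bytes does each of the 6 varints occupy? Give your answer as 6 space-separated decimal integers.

  byte[0]=0x61 cont=0 payload=0x61=97: acc |= 97<<0 -> acc=97 shift=7 [end]
Varint 1: bytes[0:1] = 61 -> value 97 (1 byte(s))
  byte[1]=0xC2 cont=1 payload=0x42=66: acc |= 66<<0 -> acc=66 shift=7
  byte[2]=0x23 cont=0 payload=0x23=35: acc |= 35<<7 -> acc=4546 shift=14 [end]
Varint 2: bytes[1:3] = C2 23 -> value 4546 (2 byte(s))
  byte[3]=0xB4 cont=1 payload=0x34=52: acc |= 52<<0 -> acc=52 shift=7
  byte[4]=0x86 cont=1 payload=0x06=6: acc |= 6<<7 -> acc=820 shift=14
  byte[5]=0x65 cont=0 payload=0x65=101: acc |= 101<<14 -> acc=1655604 shift=21 [end]
Varint 3: bytes[3:6] = B4 86 65 -> value 1655604 (3 byte(s))
  byte[6]=0xD2 cont=1 payload=0x52=82: acc |= 82<<0 -> acc=82 shift=7
  byte[7]=0xE7 cont=1 payload=0x67=103: acc |= 103<<7 -> acc=13266 shift=14
  byte[8]=0x85 cont=1 payload=0x05=5: acc |= 5<<14 -> acc=95186 shift=21
  byte[9]=0x03 cont=0 payload=0x03=3: acc |= 3<<21 -> acc=6386642 shift=28 [end]
Varint 4: bytes[6:10] = D2 E7 85 03 -> value 6386642 (4 byte(s))
  byte[10]=0x82 cont=1 payload=0x02=2: acc |= 2<<0 -> acc=2 shift=7
  byte[11]=0xAE cont=1 payload=0x2E=46: acc |= 46<<7 -> acc=5890 shift=14
  byte[12]=0x06 cont=0 payload=0x06=6: acc |= 6<<14 -> acc=104194 shift=21 [end]
Varint 5: bytes[10:13] = 82 AE 06 -> value 104194 (3 byte(s))
  byte[13]=0x8C cont=1 payload=0x0C=12: acc |= 12<<0 -> acc=12 shift=7
  byte[14]=0xBB cont=1 payload=0x3B=59: acc |= 59<<7 -> acc=7564 shift=14
  byte[15]=0x0B cont=0 payload=0x0B=11: acc |= 11<<14 -> acc=187788 shift=21 [end]
Varint 6: bytes[13:16] = 8C BB 0B -> value 187788 (3 byte(s))

Answer: 1 2 3 4 3 3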